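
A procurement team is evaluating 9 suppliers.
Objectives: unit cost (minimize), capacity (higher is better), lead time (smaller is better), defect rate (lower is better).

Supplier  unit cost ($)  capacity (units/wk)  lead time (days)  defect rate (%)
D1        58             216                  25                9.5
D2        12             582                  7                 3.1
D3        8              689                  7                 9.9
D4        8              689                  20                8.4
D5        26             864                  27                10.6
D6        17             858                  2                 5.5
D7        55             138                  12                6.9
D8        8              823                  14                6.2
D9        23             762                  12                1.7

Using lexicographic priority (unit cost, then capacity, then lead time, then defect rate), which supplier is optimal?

D8

First minimize unit cost: best is 8, kept {D3, D4, D8}.
Then maximize capacity: best is 823, kept {D8}.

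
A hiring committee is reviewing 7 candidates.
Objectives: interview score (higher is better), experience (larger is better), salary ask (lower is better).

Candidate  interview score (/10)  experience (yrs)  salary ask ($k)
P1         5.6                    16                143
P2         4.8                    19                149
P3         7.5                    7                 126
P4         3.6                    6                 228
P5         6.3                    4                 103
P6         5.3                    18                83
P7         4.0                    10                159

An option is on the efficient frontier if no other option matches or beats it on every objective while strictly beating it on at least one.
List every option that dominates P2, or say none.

P1: worse on experience (16 vs 19).
P3: worse on experience (7 vs 19).
P4: worse on interview score (3.6 vs 4.8).
P5: worse on experience (4 vs 19).
P6: worse on experience (18 vs 19).
P7: worse on interview score (4.0 vs 4.8).
No option dominates P2.

none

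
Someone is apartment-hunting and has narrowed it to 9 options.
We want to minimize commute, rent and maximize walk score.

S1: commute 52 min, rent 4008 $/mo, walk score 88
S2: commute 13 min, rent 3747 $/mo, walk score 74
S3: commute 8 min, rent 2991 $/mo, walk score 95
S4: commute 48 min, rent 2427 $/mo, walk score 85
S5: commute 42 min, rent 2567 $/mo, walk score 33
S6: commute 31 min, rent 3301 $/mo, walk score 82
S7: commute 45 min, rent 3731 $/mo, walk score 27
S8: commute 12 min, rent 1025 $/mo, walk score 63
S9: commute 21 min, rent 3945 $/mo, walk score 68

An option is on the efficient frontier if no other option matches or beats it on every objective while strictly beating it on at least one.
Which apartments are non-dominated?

S3, S4, S8

S1: dominated by S3 (commute 8≤52, rent 2991≤4008, walk score 95≥88).
S2: dominated by S3 (commute 8≤13, rent 2991≤3747, walk score 95≥74).
S3: not dominated (best commute).
S4: not dominated.
S5: dominated by S8 (commute 12≤42, rent 1025≤2567, walk score 63≥33).
S6: dominated by S3 (commute 8≤31, rent 2991≤3301, walk score 95≥82).
S7: dominated by S3 (commute 8≤45, rent 2991≤3731, walk score 95≥27).
S8: not dominated (best rent).
S9: dominated by S2 (commute 13≤21, rent 3747≤3945, walk score 74≥68).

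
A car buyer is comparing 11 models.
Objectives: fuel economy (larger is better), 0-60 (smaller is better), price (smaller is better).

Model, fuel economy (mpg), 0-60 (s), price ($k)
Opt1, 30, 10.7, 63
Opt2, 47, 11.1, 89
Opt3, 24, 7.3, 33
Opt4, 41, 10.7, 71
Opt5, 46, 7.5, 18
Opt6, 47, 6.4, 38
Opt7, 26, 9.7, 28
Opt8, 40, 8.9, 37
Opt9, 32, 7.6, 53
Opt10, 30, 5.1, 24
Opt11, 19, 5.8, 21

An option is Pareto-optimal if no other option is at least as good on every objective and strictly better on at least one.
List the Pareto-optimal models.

Opt5, Opt6, Opt10, Opt11

Opt1: dominated by Opt5 (fuel economy 46≥30, 0-60 7.5≤10.7, price 18≤63).
Opt2: dominated by Opt6 (fuel economy 47≥47, 0-60 6.4≤11.1, price 38≤89).
Opt3: dominated by Opt10 (fuel economy 30≥24, 0-60 5.1≤7.3, price 24≤33).
Opt4: dominated by Opt5 (fuel economy 46≥41, 0-60 7.5≤10.7, price 18≤71).
Opt5: not dominated (best price).
Opt6: not dominated.
Opt7: dominated by Opt5 (fuel economy 46≥26, 0-60 7.5≤9.7, price 18≤28).
Opt8: dominated by Opt5 (fuel economy 46≥40, 0-60 7.5≤8.9, price 18≤37).
Opt9: dominated by Opt5 (fuel economy 46≥32, 0-60 7.5≤7.6, price 18≤53).
Opt10: not dominated (best 0-60).
Opt11: not dominated.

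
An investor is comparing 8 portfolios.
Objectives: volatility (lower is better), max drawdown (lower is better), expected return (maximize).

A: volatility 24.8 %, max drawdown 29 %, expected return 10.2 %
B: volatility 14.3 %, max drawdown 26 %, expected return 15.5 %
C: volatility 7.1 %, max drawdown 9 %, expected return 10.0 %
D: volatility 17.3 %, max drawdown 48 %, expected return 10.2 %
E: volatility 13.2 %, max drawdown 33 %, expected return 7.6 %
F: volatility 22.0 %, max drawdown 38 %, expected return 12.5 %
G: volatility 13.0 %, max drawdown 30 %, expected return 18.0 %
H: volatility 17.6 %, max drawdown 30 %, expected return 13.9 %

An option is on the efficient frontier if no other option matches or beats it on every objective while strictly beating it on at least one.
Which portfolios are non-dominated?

B, C, G

A: dominated by B (volatility 14.3≤24.8, max drawdown 26≤29, expected return 15.5≥10.2).
B: not dominated.
C: not dominated (best volatility).
D: dominated by B (volatility 14.3≤17.3, max drawdown 26≤48, expected return 15.5≥10.2).
E: dominated by C (volatility 7.1≤13.2, max drawdown 9≤33, expected return 10.0≥7.6).
F: dominated by B (volatility 14.3≤22.0, max drawdown 26≤38, expected return 15.5≥12.5).
G: not dominated (best expected return).
H: dominated by B (volatility 14.3≤17.6, max drawdown 26≤30, expected return 15.5≥13.9).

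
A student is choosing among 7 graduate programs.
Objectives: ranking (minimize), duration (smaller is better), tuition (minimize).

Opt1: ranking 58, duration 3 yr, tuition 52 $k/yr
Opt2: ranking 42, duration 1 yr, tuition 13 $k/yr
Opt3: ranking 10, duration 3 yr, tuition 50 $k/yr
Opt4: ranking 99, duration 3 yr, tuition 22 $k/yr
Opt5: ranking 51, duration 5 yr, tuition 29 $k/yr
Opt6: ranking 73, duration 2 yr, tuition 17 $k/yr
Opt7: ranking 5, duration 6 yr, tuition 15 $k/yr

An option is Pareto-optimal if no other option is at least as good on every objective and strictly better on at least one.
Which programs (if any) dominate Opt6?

Opt2: ranking 42≤73, duration 1≤2, tuition 13≤17 — dominates Opt6.
Others (Opt1, Opt3, Opt4, Opt5, Opt7) are each worse than Opt6 on at least one objective.

Opt2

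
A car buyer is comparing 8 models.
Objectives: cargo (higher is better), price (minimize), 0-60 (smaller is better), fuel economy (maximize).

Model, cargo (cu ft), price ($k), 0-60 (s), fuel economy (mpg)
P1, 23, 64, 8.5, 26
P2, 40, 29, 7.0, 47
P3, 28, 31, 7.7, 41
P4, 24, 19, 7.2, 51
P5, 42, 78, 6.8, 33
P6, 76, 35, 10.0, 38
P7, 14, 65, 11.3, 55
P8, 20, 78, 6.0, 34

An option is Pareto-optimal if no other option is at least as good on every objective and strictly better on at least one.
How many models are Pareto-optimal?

P1: dominated by P2 (cargo 40≥23, price 29≤64, 0-60 7.0≤8.5, fuel economy 47≥26).
P2: not dominated.
P3: dominated by P2 (cargo 40≥28, price 29≤31, 0-60 7.0≤7.7, fuel economy 47≥41).
P4: not dominated (best price).
P5: not dominated.
P6: not dominated (best cargo).
P7: not dominated (best fuel economy).
P8: not dominated (best 0-60).
Pareto-optimal: P2, P4, P5, P6, P7, P8 → 6.

6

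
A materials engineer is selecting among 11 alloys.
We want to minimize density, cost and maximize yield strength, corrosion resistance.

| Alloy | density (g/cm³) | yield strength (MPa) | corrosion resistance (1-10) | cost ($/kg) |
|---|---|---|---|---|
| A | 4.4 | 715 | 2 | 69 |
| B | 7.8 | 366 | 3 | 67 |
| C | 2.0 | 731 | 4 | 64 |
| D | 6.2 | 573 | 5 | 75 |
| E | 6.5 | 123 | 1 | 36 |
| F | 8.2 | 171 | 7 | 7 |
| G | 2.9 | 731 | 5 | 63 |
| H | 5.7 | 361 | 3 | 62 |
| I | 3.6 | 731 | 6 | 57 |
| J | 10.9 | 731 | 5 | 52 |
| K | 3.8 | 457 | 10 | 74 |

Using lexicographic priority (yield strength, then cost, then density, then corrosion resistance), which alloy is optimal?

First maximize yield strength: best is 731, kept {C, G, I, J}.
Then minimize cost: best is 52, kept {J}.

J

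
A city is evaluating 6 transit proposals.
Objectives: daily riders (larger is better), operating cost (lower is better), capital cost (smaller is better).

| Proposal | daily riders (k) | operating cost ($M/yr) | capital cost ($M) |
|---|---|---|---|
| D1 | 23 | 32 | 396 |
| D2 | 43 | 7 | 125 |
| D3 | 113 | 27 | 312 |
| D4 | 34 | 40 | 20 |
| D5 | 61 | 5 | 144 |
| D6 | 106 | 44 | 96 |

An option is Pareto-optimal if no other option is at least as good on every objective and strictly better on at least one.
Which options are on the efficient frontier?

D2, D3, D4, D5, D6

D1: dominated by D2 (daily riders 43≥23, operating cost 7≤32, capital cost 125≤396).
D2: not dominated.
D3: not dominated (best daily riders).
D4: not dominated (best capital cost).
D5: not dominated (best operating cost).
D6: not dominated.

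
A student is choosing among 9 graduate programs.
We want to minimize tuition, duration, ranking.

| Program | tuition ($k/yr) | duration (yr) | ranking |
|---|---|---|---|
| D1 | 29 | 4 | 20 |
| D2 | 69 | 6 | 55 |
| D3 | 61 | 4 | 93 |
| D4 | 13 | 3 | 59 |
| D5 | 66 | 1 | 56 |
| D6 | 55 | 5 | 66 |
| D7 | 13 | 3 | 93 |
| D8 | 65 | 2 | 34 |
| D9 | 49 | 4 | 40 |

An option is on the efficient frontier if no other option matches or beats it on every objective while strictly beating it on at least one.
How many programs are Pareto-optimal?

4

D1: not dominated (best ranking).
D2: dominated by D1 (tuition 29≤69, duration 4≤6, ranking 20≤55).
D3: dominated by D1 (tuition 29≤61, duration 4≤4, ranking 20≤93).
D4: not dominated.
D5: not dominated (best duration).
D6: dominated by D1 (tuition 29≤55, duration 4≤5, ranking 20≤66).
D7: dominated by D4 (tuition 13≤13, duration 3≤3, ranking 59≤93).
D8: not dominated.
D9: dominated by D1 (tuition 29≤49, duration 4≤4, ranking 20≤40).
Pareto-optimal: D1, D4, D5, D8 → 4.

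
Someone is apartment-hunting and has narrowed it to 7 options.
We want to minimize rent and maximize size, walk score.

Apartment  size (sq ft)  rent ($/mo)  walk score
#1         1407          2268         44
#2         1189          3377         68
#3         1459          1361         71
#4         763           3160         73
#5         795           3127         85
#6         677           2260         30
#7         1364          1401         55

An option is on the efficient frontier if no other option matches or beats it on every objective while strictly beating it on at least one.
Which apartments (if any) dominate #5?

#1: worse on walk score (44 vs 85).
#2: worse on rent (3377 vs 3127).
#3: worse on walk score (71 vs 85).
#4: worse on size (763 vs 795).
#6: worse on size (677 vs 795).
#7: worse on walk score (55 vs 85).
No option dominates #5.

none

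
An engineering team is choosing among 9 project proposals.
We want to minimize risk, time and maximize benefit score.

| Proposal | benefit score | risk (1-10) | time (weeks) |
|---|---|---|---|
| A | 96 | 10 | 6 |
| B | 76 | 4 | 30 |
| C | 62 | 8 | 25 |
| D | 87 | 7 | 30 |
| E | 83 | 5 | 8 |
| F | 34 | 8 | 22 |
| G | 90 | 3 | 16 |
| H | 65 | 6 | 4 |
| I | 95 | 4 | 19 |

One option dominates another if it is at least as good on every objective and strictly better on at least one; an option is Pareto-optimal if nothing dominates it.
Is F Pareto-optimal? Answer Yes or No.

No

E vs F: benefit score 83≥34, risk 5≤8, time 8≤22 — E is at least as good on every objective and strictly better on at least one, so E dominates F.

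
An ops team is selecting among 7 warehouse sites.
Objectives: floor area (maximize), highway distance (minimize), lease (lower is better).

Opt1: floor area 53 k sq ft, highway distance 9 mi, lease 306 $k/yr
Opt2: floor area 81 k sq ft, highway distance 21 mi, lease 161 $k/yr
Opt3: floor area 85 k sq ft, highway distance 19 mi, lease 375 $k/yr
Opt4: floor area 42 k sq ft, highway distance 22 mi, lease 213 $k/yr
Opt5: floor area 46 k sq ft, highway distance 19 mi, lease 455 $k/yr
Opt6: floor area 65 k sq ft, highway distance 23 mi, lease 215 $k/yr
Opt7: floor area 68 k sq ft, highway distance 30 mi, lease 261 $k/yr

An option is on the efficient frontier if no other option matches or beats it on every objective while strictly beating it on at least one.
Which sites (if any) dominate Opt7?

Opt2: floor area 81≥68, highway distance 21≤30, lease 161≤261 — dominates Opt7.
Others (Opt1, Opt3, Opt4, Opt5, Opt6) are each worse than Opt7 on at least one objective.

Opt2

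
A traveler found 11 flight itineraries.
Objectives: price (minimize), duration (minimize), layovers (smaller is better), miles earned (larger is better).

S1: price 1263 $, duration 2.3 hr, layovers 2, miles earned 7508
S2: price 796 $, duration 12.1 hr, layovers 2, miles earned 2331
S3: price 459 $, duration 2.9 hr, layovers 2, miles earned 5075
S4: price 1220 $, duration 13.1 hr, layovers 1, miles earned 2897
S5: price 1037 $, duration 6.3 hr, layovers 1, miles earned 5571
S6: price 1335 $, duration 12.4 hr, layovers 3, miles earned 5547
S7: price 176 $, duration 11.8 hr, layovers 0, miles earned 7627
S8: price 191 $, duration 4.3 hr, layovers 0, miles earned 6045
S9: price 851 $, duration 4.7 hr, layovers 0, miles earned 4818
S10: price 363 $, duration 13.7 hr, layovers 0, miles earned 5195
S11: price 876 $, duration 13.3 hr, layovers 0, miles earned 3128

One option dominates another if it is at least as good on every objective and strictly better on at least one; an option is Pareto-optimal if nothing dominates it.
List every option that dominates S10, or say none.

S7: price 176≤363, duration 11.8≤13.7, layovers 0≤0, miles earned 7627≥5195 — dominates S10.
S8: price 191≤363, duration 4.3≤13.7, layovers 0≤0, miles earned 6045≥5195 — dominates S10.
Others (S1, S2, S3, S4, S5, S6, S9, S11) are each worse than S10 on at least one objective.

S7, S8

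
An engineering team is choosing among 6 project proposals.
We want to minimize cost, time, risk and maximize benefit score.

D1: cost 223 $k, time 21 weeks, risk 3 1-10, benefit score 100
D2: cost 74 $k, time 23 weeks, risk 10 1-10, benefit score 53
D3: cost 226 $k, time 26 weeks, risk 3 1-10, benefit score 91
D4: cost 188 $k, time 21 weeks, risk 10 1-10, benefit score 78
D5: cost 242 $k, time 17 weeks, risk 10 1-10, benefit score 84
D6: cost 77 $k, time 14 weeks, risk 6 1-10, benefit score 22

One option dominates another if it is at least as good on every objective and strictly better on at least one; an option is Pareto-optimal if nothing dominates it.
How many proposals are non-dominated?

D1: not dominated (best benefit score).
D2: not dominated (best cost).
D3: dominated by D1 (cost 223≤226, time 21≤26, risk 3≤3, benefit score 100≥91).
D4: not dominated.
D5: not dominated.
D6: not dominated (best time).
Pareto-optimal: D1, D2, D4, D5, D6 → 5.

5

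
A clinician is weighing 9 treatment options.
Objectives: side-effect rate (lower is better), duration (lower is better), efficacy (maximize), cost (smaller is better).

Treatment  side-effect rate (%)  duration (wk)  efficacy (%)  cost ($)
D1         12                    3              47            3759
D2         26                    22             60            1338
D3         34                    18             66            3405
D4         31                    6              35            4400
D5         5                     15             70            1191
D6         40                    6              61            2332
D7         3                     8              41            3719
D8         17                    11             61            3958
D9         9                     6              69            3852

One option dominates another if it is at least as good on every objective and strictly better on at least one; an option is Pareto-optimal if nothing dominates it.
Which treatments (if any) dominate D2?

D5: side-effect rate 5≤26, duration 15≤22, efficacy 70≥60, cost 1191≤1338 — dominates D2.
Others (D1, D3, D4, D6, D7, D8, D9) are each worse than D2 on at least one objective.

D5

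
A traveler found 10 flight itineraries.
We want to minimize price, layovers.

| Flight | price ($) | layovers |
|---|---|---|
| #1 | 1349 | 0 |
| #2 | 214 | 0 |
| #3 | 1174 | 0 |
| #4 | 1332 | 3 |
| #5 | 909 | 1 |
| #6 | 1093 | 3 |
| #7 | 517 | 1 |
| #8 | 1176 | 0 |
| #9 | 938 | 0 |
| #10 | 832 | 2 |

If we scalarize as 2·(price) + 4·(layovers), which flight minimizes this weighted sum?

#2

#1: 2·1349 + 4·0 = 2698
#2: 2·214 + 4·0 = 428
#3: 2·1174 + 4·0 = 2348
#4: 2·1332 + 4·3 = 2676
#5: 2·909 + 4·1 = 1822
#6: 2·1093 + 4·3 = 2198
#7: 2·517 + 4·1 = 1038
#8: 2·1176 + 4·0 = 2352
#9: 2·938 + 4·0 = 1876
#10: 2·832 + 4·2 = 1672
Lowest: #2 at 428.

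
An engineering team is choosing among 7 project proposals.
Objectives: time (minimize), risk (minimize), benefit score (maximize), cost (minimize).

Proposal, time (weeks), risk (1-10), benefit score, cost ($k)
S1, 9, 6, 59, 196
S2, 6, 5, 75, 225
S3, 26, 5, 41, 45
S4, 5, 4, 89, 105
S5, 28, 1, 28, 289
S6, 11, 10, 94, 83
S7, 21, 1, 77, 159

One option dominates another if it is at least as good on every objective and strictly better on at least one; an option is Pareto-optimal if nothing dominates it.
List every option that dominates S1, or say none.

S4

S4: time 5≤9, risk 4≤6, benefit score 89≥59, cost 105≤196 — dominates S1.
Others (S2, S3, S5, S6, S7) are each worse than S1 on at least one objective.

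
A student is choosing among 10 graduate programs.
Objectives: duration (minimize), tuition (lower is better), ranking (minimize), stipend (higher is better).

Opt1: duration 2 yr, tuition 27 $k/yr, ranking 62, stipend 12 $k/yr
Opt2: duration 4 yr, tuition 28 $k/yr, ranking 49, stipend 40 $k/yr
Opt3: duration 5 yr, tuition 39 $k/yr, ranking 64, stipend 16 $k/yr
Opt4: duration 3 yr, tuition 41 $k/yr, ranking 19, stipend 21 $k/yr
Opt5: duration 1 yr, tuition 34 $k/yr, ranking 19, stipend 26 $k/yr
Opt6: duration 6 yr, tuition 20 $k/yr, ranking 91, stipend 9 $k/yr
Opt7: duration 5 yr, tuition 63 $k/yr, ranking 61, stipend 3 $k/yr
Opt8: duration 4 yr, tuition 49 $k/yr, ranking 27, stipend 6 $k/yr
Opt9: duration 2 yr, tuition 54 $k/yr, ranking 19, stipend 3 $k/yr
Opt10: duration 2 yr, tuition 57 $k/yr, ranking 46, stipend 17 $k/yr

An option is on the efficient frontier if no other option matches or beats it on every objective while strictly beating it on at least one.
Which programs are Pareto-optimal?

Opt1, Opt2, Opt5, Opt6

Opt1: not dominated.
Opt2: not dominated (best stipend).
Opt3: dominated by Opt2 (duration 4≤5, tuition 28≤39, ranking 49≤64, stipend 40≥16).
Opt4: dominated by Opt5 (duration 1≤3, tuition 34≤41, ranking 19≤19, stipend 26≥21).
Opt5: not dominated (best duration).
Opt6: not dominated (best tuition).
Opt7: dominated by Opt2 (duration 4≤5, tuition 28≤63, ranking 49≤61, stipend 40≥3).
Opt8: dominated by Opt4 (duration 3≤4, tuition 41≤49, ranking 19≤27, stipend 21≥6).
Opt9: dominated by Opt5 (duration 1≤2, tuition 34≤54, ranking 19≤19, stipend 26≥3).
Opt10: dominated by Opt5 (duration 1≤2, tuition 34≤57, ranking 19≤46, stipend 26≥17).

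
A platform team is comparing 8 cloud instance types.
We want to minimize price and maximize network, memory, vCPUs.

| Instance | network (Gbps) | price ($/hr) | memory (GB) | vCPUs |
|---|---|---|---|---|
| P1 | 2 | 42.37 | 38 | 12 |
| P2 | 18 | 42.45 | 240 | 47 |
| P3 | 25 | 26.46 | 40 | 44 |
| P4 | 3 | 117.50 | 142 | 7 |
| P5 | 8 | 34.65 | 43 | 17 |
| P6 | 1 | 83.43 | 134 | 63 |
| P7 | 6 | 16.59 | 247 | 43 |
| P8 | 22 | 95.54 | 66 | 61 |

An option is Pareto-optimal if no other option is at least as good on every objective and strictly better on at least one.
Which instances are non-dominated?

P2, P3, P5, P6, P7, P8

P1: dominated by P3 (network 25≥2, price 26.46≤42.37, memory 40≥38, vCPUs 44≥12).
P2: not dominated.
P3: not dominated (best network).
P4: dominated by P2 (network 18≥3, price 42.45≤117.50, memory 240≥142, vCPUs 47≥7).
P5: not dominated.
P6: not dominated (best vCPUs).
P7: not dominated (best price).
P8: not dominated.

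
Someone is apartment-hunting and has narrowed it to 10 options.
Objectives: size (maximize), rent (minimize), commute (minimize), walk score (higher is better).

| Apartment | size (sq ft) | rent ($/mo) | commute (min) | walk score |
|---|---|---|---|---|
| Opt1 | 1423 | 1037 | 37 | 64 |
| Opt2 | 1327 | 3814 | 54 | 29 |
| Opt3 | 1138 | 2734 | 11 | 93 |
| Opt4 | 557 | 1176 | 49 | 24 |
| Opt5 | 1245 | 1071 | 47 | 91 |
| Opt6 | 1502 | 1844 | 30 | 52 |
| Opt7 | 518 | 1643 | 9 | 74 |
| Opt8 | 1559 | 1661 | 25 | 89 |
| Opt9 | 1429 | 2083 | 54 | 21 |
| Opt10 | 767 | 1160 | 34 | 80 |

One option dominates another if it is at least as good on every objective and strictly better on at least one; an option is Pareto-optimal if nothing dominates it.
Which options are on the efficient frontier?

Opt1: not dominated (best rent).
Opt2: dominated by Opt1 (size 1423≥1327, rent 1037≤3814, commute 37≤54, walk score 64≥29).
Opt3: not dominated (best walk score).
Opt4: dominated by Opt1 (size 1423≥557, rent 1037≤1176, commute 37≤49, walk score 64≥24).
Opt5: not dominated.
Opt6: dominated by Opt8 (size 1559≥1502, rent 1661≤1844, commute 25≤30, walk score 89≥52).
Opt7: not dominated (best commute).
Opt8: not dominated (best size).
Opt9: dominated by Opt6 (size 1502≥1429, rent 1844≤2083, commute 30≤54, walk score 52≥21).
Opt10: not dominated.

Opt1, Opt3, Opt5, Opt7, Opt8, Opt10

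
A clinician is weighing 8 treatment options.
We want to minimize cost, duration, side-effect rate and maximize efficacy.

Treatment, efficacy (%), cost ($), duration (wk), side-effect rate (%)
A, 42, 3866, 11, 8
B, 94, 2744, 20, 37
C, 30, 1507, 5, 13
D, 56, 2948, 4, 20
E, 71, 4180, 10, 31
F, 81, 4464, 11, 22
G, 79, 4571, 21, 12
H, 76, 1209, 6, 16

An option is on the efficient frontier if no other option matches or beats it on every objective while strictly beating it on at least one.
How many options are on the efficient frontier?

A: not dominated (best side-effect rate).
B: not dominated (best efficacy).
C: not dominated.
D: not dominated (best duration).
E: dominated by H (efficacy 76≥71, cost 1209≤4180, duration 6≤10, side-effect rate 16≤31).
F: not dominated.
G: not dominated.
H: not dominated (best cost).
Pareto-optimal: A, B, C, D, F, G, H → 7.

7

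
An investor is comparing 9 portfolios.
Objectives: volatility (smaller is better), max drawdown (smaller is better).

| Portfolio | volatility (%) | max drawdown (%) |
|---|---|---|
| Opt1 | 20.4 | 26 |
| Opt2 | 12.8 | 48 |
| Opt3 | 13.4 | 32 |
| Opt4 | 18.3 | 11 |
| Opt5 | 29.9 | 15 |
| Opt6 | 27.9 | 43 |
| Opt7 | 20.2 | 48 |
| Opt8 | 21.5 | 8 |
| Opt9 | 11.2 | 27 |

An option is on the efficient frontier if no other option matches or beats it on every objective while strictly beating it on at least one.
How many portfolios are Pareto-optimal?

Opt1: dominated by Opt4 (volatility 18.3≤20.4, max drawdown 11≤26).
Opt2: dominated by Opt9 (volatility 11.2≤12.8, max drawdown 27≤48).
Opt3: dominated by Opt9 (volatility 11.2≤13.4, max drawdown 27≤32).
Opt4: not dominated.
Opt5: dominated by Opt4 (volatility 18.3≤29.9, max drawdown 11≤15).
Opt6: dominated by Opt1 (volatility 20.4≤27.9, max drawdown 26≤43).
Opt7: dominated by Opt2 (volatility 12.8≤20.2, max drawdown 48≤48).
Opt8: not dominated (best max drawdown).
Opt9: not dominated (best volatility).
Pareto-optimal: Opt4, Opt8, Opt9 → 3.

3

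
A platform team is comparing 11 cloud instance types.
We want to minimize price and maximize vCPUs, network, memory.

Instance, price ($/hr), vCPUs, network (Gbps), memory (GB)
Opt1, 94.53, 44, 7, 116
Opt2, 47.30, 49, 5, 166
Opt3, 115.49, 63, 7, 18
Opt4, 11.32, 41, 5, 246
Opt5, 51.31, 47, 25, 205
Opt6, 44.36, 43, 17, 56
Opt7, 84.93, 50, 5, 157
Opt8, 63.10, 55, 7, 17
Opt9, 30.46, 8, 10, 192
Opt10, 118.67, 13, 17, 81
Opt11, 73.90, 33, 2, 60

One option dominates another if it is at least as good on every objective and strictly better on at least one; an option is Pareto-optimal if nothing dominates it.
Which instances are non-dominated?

Opt2, Opt3, Opt4, Opt5, Opt6, Opt7, Opt8, Opt9

Opt1: dominated by Opt5 (price 51.31≤94.53, vCPUs 47≥44, network 25≥7, memory 205≥116).
Opt2: not dominated.
Opt3: not dominated (best vCPUs).
Opt4: not dominated (best price).
Opt5: not dominated (best network).
Opt6: not dominated.
Opt7: not dominated.
Opt8: not dominated.
Opt9: not dominated.
Opt10: dominated by Opt5 (price 51.31≤118.67, vCPUs 47≥13, network 25≥17, memory 205≥81).
Opt11: dominated by Opt2 (price 47.30≤73.90, vCPUs 49≥33, network 5≥2, memory 166≥60).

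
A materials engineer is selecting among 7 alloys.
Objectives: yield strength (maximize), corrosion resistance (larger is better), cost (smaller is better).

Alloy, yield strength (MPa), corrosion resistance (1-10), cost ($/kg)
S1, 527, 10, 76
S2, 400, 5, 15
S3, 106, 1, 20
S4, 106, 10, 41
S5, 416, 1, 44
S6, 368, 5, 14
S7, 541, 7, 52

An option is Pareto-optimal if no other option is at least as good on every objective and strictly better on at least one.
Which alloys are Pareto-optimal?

S1: not dominated.
S2: not dominated.
S3: dominated by S2 (yield strength 400≥106, corrosion resistance 5≥1, cost 15≤20).
S4: not dominated.
S5: not dominated.
S6: not dominated (best cost).
S7: not dominated (best yield strength).

S1, S2, S4, S5, S6, S7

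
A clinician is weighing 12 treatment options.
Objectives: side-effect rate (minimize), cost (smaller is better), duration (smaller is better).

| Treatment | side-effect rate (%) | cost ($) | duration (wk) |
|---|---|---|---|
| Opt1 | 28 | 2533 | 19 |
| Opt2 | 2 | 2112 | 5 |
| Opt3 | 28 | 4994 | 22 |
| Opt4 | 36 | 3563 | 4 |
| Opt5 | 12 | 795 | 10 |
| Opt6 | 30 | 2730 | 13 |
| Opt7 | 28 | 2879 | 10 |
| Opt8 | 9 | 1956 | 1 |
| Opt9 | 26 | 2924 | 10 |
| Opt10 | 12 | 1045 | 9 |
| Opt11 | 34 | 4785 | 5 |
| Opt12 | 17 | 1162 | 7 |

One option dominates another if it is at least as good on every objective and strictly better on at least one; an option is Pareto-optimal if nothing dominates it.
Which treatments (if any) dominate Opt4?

Opt8: side-effect rate 9≤36, cost 1956≤3563, duration 1≤4 — dominates Opt4.
Others (Opt1, Opt2, Opt3, Opt5, Opt6, Opt7, Opt9, Opt10, Opt11, Opt12) are each worse than Opt4 on at least one objective.

Opt8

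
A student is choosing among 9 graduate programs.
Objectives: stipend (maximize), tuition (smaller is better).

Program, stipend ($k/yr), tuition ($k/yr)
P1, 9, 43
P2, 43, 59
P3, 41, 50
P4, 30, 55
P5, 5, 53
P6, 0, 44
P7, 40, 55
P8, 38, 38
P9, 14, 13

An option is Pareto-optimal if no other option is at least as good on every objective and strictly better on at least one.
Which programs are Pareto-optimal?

P2, P3, P8, P9

P1: dominated by P8 (stipend 38≥9, tuition 38≤43).
P2: not dominated (best stipend).
P3: not dominated.
P4: dominated by P3 (stipend 41≥30, tuition 50≤55).
P5: dominated by P1 (stipend 9≥5, tuition 43≤53).
P6: dominated by P1 (stipend 9≥0, tuition 43≤44).
P7: dominated by P3 (stipend 41≥40, tuition 50≤55).
P8: not dominated.
P9: not dominated (best tuition).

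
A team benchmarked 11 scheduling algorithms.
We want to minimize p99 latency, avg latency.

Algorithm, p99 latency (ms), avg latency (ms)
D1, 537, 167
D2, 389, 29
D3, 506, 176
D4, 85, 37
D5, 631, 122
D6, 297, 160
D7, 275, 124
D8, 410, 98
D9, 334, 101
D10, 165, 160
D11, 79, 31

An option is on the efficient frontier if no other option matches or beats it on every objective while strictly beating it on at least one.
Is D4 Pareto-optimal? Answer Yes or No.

No

D11 vs D4: p99 latency 79≤85, avg latency 31≤37 — D11 is at least as good on every objective and strictly better on at least one, so D11 dominates D4.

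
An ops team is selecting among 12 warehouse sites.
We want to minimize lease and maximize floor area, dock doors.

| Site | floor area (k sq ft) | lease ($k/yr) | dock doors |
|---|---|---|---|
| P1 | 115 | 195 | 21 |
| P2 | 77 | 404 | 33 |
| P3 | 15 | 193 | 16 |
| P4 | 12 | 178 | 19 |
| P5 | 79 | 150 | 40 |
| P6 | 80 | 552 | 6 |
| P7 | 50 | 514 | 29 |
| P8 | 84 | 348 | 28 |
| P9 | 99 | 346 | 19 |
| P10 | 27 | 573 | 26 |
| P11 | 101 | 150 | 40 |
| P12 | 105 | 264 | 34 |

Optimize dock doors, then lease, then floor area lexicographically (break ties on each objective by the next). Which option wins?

P11

First maximize dock doors: best is 40, kept {P5, P11}.
Then minimize lease: best is 150, kept {P5, P11}.
Then maximize floor area: best is 101, kept {P11}.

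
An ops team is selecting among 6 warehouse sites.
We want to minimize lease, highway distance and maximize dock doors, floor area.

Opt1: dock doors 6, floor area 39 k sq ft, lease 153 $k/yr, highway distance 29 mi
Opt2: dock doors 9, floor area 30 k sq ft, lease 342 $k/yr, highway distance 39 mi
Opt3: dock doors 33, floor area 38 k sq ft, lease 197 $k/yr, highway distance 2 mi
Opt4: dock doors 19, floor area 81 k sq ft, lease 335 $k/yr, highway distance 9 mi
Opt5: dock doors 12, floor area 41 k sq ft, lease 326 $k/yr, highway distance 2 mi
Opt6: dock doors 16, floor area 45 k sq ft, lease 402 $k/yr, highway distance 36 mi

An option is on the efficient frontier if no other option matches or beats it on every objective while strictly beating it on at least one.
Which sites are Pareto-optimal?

Opt1, Opt3, Opt4, Opt5

Opt1: not dominated (best lease).
Opt2: dominated by Opt3 (dock doors 33≥9, floor area 38≥30, lease 197≤342, highway distance 2≤39).
Opt3: not dominated (best dock doors).
Opt4: not dominated (best floor area).
Opt5: not dominated.
Opt6: dominated by Opt4 (dock doors 19≥16, floor area 81≥45, lease 335≤402, highway distance 9≤36).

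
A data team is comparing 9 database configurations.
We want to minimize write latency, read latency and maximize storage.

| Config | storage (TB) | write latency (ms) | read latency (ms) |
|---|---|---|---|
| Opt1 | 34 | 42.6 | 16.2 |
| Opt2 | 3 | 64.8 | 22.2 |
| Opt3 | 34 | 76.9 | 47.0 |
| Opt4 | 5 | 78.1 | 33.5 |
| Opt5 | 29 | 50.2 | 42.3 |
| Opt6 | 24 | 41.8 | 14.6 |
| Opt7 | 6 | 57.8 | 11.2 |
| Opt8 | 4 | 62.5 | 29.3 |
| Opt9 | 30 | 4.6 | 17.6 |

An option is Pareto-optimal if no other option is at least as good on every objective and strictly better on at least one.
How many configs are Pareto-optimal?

4

Opt1: not dominated.
Opt2: dominated by Opt1 (storage 34≥3, write latency 42.6≤64.8, read latency 16.2≤22.2).
Opt3: dominated by Opt1 (storage 34≥34, write latency 42.6≤76.9, read latency 16.2≤47.0).
Opt4: dominated by Opt1 (storage 34≥5, write latency 42.6≤78.1, read latency 16.2≤33.5).
Opt5: dominated by Opt1 (storage 34≥29, write latency 42.6≤50.2, read latency 16.2≤42.3).
Opt6: not dominated.
Opt7: not dominated (best read latency).
Opt8: dominated by Opt1 (storage 34≥4, write latency 42.6≤62.5, read latency 16.2≤29.3).
Opt9: not dominated (best write latency).
Pareto-optimal: Opt1, Opt6, Opt7, Opt9 → 4.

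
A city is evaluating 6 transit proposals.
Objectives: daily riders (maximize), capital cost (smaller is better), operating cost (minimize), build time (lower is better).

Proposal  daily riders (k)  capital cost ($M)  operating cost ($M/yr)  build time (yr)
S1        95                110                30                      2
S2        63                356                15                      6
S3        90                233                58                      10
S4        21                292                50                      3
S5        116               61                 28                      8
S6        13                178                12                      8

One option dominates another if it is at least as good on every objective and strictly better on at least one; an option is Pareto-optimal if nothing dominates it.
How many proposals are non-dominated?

S1: not dominated (best build time).
S2: not dominated.
S3: dominated by S1 (daily riders 95≥90, capital cost 110≤233, operating cost 30≤58, build time 2≤10).
S4: dominated by S1 (daily riders 95≥21, capital cost 110≤292, operating cost 30≤50, build time 2≤3).
S5: not dominated (best daily riders).
S6: not dominated (best operating cost).
Pareto-optimal: S1, S2, S5, S6 → 4.

4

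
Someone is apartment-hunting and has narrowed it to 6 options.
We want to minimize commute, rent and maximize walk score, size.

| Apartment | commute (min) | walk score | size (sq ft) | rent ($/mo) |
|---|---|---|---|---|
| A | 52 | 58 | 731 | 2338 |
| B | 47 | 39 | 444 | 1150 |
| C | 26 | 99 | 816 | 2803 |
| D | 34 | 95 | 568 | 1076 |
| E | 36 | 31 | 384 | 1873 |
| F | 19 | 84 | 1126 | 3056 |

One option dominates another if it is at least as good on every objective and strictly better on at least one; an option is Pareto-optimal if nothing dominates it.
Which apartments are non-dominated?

A: not dominated.
B: dominated by D (commute 34≤47, walk score 95≥39, size 568≥444, rent 1076≤1150).
C: not dominated (best walk score).
D: not dominated (best rent).
E: dominated by D (commute 34≤36, walk score 95≥31, size 568≥384, rent 1076≤1873).
F: not dominated (best commute).

A, C, D, F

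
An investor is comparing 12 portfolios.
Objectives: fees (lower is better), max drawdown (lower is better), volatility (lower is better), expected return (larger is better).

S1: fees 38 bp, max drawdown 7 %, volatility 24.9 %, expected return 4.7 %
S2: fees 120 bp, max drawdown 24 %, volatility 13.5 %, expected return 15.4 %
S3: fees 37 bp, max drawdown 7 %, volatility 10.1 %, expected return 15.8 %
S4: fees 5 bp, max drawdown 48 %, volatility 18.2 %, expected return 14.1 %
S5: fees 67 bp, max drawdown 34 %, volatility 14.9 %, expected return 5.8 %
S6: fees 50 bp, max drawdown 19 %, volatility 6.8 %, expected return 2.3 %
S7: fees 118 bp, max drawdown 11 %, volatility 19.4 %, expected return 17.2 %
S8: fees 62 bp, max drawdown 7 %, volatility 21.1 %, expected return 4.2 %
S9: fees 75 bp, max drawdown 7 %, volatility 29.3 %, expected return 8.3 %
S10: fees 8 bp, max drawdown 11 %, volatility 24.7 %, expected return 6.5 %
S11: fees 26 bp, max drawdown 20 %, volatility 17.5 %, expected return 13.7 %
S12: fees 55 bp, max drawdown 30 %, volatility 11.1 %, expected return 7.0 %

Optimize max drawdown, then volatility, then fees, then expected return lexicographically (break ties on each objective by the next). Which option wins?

First minimize max drawdown: best is 7, kept {S1, S3, S8, S9}.
Then minimize volatility: best is 10.1, kept {S3}.

S3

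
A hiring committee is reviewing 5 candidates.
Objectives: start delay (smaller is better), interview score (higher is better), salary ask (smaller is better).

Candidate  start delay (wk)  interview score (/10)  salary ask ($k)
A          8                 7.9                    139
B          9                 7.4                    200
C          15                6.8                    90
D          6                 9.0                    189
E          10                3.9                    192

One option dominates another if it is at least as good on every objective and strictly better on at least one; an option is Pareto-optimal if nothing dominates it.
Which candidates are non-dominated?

A: not dominated.
B: dominated by A (start delay 8≤9, interview score 7.9≥7.4, salary ask 139≤200).
C: not dominated (best salary ask).
D: not dominated (best start delay).
E: dominated by A (start delay 8≤10, interview score 7.9≥3.9, salary ask 139≤192).

A, C, D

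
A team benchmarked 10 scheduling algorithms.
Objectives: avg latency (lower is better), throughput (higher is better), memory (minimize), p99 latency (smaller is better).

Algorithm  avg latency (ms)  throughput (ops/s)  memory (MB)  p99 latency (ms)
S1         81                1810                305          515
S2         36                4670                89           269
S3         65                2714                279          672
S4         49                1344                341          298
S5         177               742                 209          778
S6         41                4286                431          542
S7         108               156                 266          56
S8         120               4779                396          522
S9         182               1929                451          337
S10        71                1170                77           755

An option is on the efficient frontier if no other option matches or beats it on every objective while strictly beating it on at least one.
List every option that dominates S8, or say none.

none

S1: worse on throughput (1810 vs 4779).
S2: worse on throughput (4670 vs 4779).
S3: worse on throughput (2714 vs 4779).
S4: worse on throughput (1344 vs 4779).
S5: worse on avg latency (177 vs 120).
S6: worse on throughput (4286 vs 4779).
S7: worse on throughput (156 vs 4779).
S9: worse on avg latency (182 vs 120).
S10: worse on throughput (1170 vs 4779).
No option dominates S8.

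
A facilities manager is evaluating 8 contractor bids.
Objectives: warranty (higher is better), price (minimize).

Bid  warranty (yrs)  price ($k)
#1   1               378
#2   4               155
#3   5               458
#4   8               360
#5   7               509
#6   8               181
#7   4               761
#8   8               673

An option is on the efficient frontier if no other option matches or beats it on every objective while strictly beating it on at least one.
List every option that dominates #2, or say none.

none

#1: worse on warranty (1 vs 4).
#3: worse on price (458 vs 155).
#4: worse on price (360 vs 155).
#5: worse on price (509 vs 155).
#6: worse on price (181 vs 155).
#7: worse on price (761 vs 155).
#8: worse on price (673 vs 155).
No option dominates #2.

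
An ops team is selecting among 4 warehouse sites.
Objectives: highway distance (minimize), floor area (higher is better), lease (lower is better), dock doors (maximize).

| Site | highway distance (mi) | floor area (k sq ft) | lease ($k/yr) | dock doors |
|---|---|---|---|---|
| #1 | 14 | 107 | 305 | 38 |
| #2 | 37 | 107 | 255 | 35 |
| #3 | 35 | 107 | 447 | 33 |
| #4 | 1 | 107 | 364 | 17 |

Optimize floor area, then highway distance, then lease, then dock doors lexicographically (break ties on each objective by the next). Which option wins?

#4

First maximize floor area: best is 107, kept {#1, #2, #3, #4}.
Then minimize highway distance: best is 1, kept {#4}.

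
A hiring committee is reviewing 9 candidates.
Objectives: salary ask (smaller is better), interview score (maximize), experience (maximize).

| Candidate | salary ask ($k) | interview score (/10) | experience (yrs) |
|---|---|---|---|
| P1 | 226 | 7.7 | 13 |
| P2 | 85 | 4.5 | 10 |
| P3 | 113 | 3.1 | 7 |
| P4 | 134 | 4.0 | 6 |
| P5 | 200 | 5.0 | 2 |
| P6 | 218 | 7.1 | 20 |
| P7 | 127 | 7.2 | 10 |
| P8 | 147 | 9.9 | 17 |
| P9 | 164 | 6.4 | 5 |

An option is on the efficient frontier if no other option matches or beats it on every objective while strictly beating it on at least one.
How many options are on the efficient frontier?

P1: dominated by P8 (salary ask 147≤226, interview score 9.9≥7.7, experience 17≥13).
P2: not dominated (best salary ask).
P3: dominated by P2 (salary ask 85≤113, interview score 4.5≥3.1, experience 10≥7).
P4: dominated by P2 (salary ask 85≤134, interview score 4.5≥4.0, experience 10≥6).
P5: dominated by P7 (salary ask 127≤200, interview score 7.2≥5.0, experience 10≥2).
P6: not dominated (best experience).
P7: not dominated.
P8: not dominated (best interview score).
P9: dominated by P7 (salary ask 127≤164, interview score 7.2≥6.4, experience 10≥5).
Pareto-optimal: P2, P6, P7, P8 → 4.

4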